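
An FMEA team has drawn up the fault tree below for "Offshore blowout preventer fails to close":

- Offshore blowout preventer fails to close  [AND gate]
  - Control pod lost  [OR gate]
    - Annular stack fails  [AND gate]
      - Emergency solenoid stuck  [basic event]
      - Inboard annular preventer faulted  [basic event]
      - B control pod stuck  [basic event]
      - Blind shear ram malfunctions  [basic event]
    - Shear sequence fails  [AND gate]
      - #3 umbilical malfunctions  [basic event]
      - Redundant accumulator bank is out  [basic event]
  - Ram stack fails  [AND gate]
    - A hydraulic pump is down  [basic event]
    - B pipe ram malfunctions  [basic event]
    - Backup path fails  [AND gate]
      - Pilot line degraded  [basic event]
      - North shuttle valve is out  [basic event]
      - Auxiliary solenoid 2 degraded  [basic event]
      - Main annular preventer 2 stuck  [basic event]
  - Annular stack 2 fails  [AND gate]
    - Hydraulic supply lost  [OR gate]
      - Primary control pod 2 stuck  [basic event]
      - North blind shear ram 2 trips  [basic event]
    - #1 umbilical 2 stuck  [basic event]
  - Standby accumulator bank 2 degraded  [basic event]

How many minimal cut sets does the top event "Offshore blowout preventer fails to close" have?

Annular stack fails [AND]: one cut set from each child combined → 1 × 1 × 1 × 1 = 1 cut set(s).
Shear sequence fails [AND]: one cut set from each child combined → 1 × 1 = 1 cut set(s).
Control pod lost [OR]: union of children's cut sets → 2 cut set(s).
Backup path fails [AND]: one cut set from each child combined → 1 × 1 × 1 × 1 = 1 cut set(s).
Ram stack fails [AND]: one cut set from each child combined → 1 × 1 × 1 = 1 cut set(s).
Hydraulic supply lost [OR]: union of children's cut sets → 2 cut set(s).
Annular stack 2 fails [AND]: one cut set from each child combined → 2 × 1 = 2 cut set(s).
Offshore blowout preventer fails to close [AND]: one cut set from each child combined → 2 × 1 × 2 × 1 = 4 cut set(s).
Minimal cut sets: {#1 umbilical 2 stuck, A hydraulic pump is down, Auxiliary solenoid 2 degraded, B control pod stuck, B pipe ram malfunctions, Blind shear ram malfunctions, Emergency solenoid stuck, Inboard annular preventer faulted, Main annular preventer 2 stuck, North shuttle valve is out, Pilot line degraded, Primary control pod 2 stuck, Standby accumulator bank 2 degraded}; {#1 umbilical 2 stuck, A hydraulic pump is down, Auxiliary solenoid 2 degraded, B control pod stuck, B pipe ram malfunctions, Blind shear ram malfunctions, Emergency solenoid stuck, Inboard annular preventer faulted, Main annular preventer 2 stuck, North blind shear ram 2 trips, North shuttle valve is out, Pilot line degraded, Standby accumulator bank 2 degraded}; {#1 umbilical 2 stuck, #3 umbilical malfunctions, A hydraulic pump is down, Auxiliary solenoid 2 degraded, B pipe ram malfunctions, Main annular preventer 2 stuck, North shuttle valve is out, Pilot line degraded, Primary control pod 2 stuck, Redundant accumulator bank is out, Standby accumulator bank 2 degraded}; {#1 umbilical 2 stuck, #3 umbilical malfunctions, A hydraulic pump is down, Auxiliary solenoid 2 degraded, B pipe ram malfunctions, Main annular preventer 2 stuck, North blind shear ram 2 trips, North shuttle valve is out, Pilot line degraded, Redundant accumulator bank is out, Standby accumulator bank 2 degraded}.

4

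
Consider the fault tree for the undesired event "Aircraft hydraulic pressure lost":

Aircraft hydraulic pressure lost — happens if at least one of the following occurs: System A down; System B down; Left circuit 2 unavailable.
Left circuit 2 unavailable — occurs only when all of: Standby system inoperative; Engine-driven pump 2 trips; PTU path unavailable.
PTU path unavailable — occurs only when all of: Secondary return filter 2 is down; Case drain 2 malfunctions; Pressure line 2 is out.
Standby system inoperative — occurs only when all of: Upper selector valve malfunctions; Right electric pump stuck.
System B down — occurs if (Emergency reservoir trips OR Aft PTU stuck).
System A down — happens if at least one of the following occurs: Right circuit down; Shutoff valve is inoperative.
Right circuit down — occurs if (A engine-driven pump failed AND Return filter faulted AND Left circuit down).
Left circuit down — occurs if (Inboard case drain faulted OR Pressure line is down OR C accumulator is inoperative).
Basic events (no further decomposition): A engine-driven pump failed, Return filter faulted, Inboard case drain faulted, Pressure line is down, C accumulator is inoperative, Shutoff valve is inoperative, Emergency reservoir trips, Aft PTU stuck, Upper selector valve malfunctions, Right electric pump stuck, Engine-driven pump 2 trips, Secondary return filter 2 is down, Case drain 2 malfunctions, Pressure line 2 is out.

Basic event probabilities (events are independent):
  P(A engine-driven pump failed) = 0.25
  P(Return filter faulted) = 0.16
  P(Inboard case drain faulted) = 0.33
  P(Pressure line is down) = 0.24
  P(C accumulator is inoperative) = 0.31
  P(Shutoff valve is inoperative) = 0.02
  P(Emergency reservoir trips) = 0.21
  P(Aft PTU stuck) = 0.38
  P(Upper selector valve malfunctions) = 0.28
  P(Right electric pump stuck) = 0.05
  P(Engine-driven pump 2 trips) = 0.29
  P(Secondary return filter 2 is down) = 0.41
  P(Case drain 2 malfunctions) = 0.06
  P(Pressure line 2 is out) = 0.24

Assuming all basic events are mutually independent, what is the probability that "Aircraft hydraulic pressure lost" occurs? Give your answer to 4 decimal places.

0.5325

P(Left circuit down) [OR] = 1 − (1−0.33) × (1−0.24) × (1−0.31) = 0.648652
P(Right circuit down) [AND] = 0.25 × 0.16 × 0.648652 = 0.025946
P(System A down) [OR] = 1 − (1−0.025946) × (1−0.02) = 0.045427
P(System B down) [OR] = 1 − (1−0.21) × (1−0.38) = 0.510200
P(Standby system inoperative) [AND] = 0.28 × 0.05 = 0.014000
P(PTU path unavailable) [AND] = 0.41 × 0.06 × 0.24 = 0.005904
P(Left circuit 2 unavailable) [AND] = 0.014000 × 0.29 × 0.005904 = 0.000024
P(Aircraft hydraulic pressure lost) [OR] = 1 − (1−0.045427) × (1−0.510200) × (1−0.000024) = 0.532461
Rounded to 4 decimal places: P(Aircraft hydraulic pressure lost) ≈ 0.5325.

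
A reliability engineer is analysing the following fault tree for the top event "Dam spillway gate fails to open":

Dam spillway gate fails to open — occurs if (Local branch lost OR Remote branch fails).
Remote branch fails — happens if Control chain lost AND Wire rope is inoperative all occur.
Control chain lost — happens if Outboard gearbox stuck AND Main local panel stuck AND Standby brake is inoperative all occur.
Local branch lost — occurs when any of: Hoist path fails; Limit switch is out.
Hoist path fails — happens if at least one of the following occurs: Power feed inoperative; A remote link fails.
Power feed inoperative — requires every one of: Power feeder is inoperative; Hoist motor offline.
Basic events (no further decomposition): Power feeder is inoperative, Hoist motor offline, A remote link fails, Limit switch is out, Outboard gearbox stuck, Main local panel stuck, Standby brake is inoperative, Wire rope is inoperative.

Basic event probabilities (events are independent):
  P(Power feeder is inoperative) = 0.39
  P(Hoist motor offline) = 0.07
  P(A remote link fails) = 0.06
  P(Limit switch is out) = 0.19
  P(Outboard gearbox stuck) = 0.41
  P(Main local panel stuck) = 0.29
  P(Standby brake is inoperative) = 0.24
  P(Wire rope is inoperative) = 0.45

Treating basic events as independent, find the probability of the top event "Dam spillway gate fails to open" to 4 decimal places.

P(Power feed inoperative) [AND] = 0.39 × 0.07 = 0.027300
P(Hoist path fails) [OR] = 1 − (1−0.027300) × (1−0.06) = 0.085662
P(Local branch lost) [OR] = 1 − (1−0.085662) × (1−0.19) = 0.259386
P(Control chain lost) [AND] = 0.41 × 0.29 × 0.24 = 0.028536
P(Remote branch fails) [AND] = 0.028536 × 0.45 = 0.012841
P(Dam spillway gate fails to open) [OR] = 1 − (1−0.259386) × (1−0.012841) = 0.268896
Rounded to 4 decimal places: P(Dam spillway gate fails to open) ≈ 0.2689.

0.2689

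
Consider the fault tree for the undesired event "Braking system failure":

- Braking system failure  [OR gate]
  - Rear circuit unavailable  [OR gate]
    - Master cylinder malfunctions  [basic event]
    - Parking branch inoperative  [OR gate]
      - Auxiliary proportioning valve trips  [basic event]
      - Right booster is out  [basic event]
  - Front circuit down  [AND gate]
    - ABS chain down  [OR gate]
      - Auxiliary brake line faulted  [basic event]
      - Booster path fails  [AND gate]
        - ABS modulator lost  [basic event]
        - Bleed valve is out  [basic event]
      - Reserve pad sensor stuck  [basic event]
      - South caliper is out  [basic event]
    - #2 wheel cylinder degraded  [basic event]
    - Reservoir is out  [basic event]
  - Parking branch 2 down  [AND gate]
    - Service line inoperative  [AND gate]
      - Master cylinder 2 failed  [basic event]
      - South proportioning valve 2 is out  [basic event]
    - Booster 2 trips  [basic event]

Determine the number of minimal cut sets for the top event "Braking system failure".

8

Parking branch inoperative [OR]: union of children's cut sets → 2 cut set(s).
Rear circuit unavailable [OR]: union of children's cut sets → 3 cut set(s).
Booster path fails [AND]: one cut set from each child combined → 1 × 1 = 1 cut set(s).
ABS chain down [OR]: union of children's cut sets → 4 cut set(s).
Front circuit down [AND]: one cut set from each child combined → 4 × 1 × 1 = 4 cut set(s).
Service line inoperative [AND]: one cut set from each child combined → 1 × 1 = 1 cut set(s).
Parking branch 2 down [AND]: one cut set from each child combined → 1 × 1 = 1 cut set(s).
Braking system failure [OR]: union of children's cut sets → 8 cut set(s).
Minimal cut sets: {Master cylinder malfunctions}; {Auxiliary proportioning valve trips}; {Right booster is out}; {#2 wheel cylinder degraded, Auxiliary brake line faulted, Reservoir is out}; {#2 wheel cylinder degraded, ABS modulator lost, Bleed valve is out, Reservoir is out}; {#2 wheel cylinder degraded, Reserve pad sensor stuck, Reservoir is out}; {#2 wheel cylinder degraded, Reservoir is out, South caliper is out}; {Booster 2 trips, Master cylinder 2 failed, South proportioning valve 2 is out}.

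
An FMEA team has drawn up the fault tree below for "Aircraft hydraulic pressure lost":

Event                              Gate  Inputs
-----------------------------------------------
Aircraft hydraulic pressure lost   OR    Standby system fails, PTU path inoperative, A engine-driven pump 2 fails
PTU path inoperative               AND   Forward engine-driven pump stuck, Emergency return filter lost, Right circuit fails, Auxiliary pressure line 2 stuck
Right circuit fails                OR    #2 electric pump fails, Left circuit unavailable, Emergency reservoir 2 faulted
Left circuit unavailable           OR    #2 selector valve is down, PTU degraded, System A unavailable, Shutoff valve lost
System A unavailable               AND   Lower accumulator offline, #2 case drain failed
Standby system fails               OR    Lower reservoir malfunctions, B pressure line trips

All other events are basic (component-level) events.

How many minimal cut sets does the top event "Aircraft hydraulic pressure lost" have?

Standby system fails [OR]: union of children's cut sets → 2 cut set(s).
System A unavailable [AND]: one cut set from each child combined → 1 × 1 = 1 cut set(s).
Left circuit unavailable [OR]: union of children's cut sets → 4 cut set(s).
Right circuit fails [OR]: union of children's cut sets → 6 cut set(s).
PTU path inoperative [AND]: one cut set from each child combined → 1 × 1 × 6 × 1 = 6 cut set(s).
Aircraft hydraulic pressure lost [OR]: union of children's cut sets → 9 cut set(s).
Minimal cut sets: {Lower reservoir malfunctions}; {B pressure line trips}; {#2 electric pump fails, Auxiliary pressure line 2 stuck, Emergency return filter lost, Forward engine-driven pump stuck}; {#2 selector valve is down, Auxiliary pressure line 2 stuck, Emergency return filter lost, Forward engine-driven pump stuck}; {Auxiliary pressure line 2 stuck, Emergency return filter lost, Forward engine-driven pump stuck, PTU degraded}; {#2 case drain failed, Auxiliary pressure line 2 stuck, Emergency return filter lost, Forward engine-driven pump stuck, Lower accumulator offline}; {Auxiliary pressure line 2 stuck, Emergency return filter lost, Forward engine-driven pump stuck, Shutoff valve lost}; {Auxiliary pressure line 2 stuck, Emergency reservoir 2 faulted, Emergency return filter lost, Forward engine-driven pump stuck}; {A engine-driven pump 2 fails}.

9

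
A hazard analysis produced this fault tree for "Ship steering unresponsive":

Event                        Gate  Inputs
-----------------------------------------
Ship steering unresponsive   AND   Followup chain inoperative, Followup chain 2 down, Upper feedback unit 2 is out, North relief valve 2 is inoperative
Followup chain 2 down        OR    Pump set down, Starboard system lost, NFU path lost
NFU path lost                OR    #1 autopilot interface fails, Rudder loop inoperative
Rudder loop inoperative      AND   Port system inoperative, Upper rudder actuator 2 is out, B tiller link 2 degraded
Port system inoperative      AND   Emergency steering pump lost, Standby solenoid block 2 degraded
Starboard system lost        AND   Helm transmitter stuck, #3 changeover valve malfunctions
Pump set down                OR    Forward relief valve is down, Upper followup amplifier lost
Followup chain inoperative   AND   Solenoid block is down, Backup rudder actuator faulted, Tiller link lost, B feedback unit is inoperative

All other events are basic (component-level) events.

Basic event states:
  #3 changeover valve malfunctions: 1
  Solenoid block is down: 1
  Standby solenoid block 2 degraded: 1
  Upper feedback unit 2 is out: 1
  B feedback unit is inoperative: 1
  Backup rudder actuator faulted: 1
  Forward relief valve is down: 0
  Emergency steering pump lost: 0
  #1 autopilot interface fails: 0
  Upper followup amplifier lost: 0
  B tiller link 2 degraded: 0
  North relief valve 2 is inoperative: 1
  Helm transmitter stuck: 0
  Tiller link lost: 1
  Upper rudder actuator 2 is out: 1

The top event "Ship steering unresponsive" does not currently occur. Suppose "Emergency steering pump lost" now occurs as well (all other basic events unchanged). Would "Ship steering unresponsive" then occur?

No

Counterfactual: set "Emergency steering pump lost" to occurred.
Followup chain inoperative [AND]: Solenoid block is down=occurs, Backup rudder actuator faulted=occurs, Tiller link lost=occurs, B feedback unit is inoperative=occurs → all inputs occur → occurs.
Pump set down [OR]: Forward relief valve is down=not, Upper followup amplifier lost=not → no input occurs → does not occur.
Starboard system lost [AND]: Helm transmitter stuck=not, #3 changeover valve malfunctions=occurs → not all inputs occur → does not occur.
Port system inoperative [AND]: Emergency steering pump lost=occurs, Standby solenoid block 2 degraded=occurs → all inputs occur → occurs.
Rudder loop inoperative [AND]: Port system inoperative=occurs, Upper rudder actuator 2 is out=occurs, B tiller link 2 degraded=not → not all inputs occur → does not occur.
NFU path lost [OR]: #1 autopilot interface fails=not, Rudder loop inoperative=not → no input occurs → does not occur.
Followup chain 2 down [OR]: Pump set down=not, Starboard system lost=not, NFU path lost=not → no input occurs → does not occur.
Ship steering unresponsive [AND]: Followup chain inoperative=occurs, Followup chain 2 down=not, Upper feedback unit 2 is out=occurs, North relief valve 2 is inoperative=occurs → not all inputs occur → does not occur.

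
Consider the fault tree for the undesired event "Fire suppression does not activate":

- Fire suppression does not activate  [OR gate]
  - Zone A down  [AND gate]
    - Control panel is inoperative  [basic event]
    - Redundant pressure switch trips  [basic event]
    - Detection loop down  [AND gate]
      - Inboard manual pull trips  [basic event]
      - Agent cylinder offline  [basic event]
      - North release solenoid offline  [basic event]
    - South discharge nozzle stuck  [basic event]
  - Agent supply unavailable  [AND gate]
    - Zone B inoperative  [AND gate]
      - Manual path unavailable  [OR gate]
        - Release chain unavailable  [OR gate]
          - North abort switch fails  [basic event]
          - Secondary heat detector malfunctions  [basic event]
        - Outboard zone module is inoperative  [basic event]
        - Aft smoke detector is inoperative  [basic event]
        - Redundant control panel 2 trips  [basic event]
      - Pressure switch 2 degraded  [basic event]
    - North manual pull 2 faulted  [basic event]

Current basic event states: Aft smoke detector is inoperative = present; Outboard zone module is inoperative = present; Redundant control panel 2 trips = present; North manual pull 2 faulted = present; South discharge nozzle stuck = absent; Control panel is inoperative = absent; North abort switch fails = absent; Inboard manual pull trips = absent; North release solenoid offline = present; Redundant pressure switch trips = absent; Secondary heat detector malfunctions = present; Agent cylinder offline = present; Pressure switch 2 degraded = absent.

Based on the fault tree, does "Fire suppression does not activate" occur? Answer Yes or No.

Detection loop down [AND]: Inboard manual pull trips=not, Agent cylinder offline=occurs, North release solenoid offline=occurs → not all inputs occur → does not occur.
Zone A down [AND]: Control panel is inoperative=not, Redundant pressure switch trips=not, Detection loop down=not, South discharge nozzle stuck=not → not all inputs occur → does not occur.
Release chain unavailable [OR]: North abort switch fails=not, Secondary heat detector malfunctions=occurs → at least one input occurs → occurs.
Manual path unavailable [OR]: Release chain unavailable=occurs, Outboard zone module is inoperative=occurs, Aft smoke detector is inoperative=occurs, Redundant control panel 2 trips=occurs → at least one input occurs → occurs.
Zone B inoperative [AND]: Manual path unavailable=occurs, Pressure switch 2 degraded=not → not all inputs occur → does not occur.
Agent supply unavailable [AND]: Zone B inoperative=not, North manual pull 2 faulted=occurs → not all inputs occur → does not occur.
Fire suppression does not activate [OR]: Zone A down=not, Agent supply unavailable=not → no input occurs → does not occur.

No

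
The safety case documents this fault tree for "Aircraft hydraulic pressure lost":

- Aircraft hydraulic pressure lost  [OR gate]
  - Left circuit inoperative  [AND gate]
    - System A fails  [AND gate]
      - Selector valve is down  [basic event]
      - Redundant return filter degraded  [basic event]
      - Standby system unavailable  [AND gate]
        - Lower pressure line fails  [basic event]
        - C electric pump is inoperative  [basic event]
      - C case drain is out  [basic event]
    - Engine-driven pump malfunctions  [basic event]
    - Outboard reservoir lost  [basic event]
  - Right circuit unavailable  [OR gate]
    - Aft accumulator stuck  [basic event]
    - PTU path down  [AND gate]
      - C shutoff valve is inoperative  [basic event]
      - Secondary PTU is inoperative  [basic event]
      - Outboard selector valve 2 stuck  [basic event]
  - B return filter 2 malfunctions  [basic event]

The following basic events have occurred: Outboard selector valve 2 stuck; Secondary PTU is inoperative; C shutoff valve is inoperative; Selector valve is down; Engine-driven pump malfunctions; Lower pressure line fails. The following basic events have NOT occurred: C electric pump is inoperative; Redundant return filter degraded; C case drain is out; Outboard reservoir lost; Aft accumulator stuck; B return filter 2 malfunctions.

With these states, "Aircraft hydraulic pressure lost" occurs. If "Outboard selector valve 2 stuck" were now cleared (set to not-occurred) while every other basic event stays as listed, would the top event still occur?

Counterfactual: set "Outboard selector valve 2 stuck" to not occurred.
Standby system unavailable [AND]: Lower pressure line fails=occurs, C electric pump is inoperative=not → not all inputs occur → does not occur.
System A fails [AND]: Selector valve is down=occurs, Redundant return filter degraded=not, Standby system unavailable=not, C case drain is out=not → not all inputs occur → does not occur.
Left circuit inoperative [AND]: System A fails=not, Engine-driven pump malfunctions=occurs, Outboard reservoir lost=not → not all inputs occur → does not occur.
PTU path down [AND]: C shutoff valve is inoperative=occurs, Secondary PTU is inoperative=occurs, Outboard selector valve 2 stuck=not → not all inputs occur → does not occur.
Right circuit unavailable [OR]: Aft accumulator stuck=not, PTU path down=not → no input occurs → does not occur.
Aircraft hydraulic pressure lost [OR]: Left circuit inoperative=not, Right circuit unavailable=not, B return filter 2 malfunctions=not → no input occurs → does not occur.

No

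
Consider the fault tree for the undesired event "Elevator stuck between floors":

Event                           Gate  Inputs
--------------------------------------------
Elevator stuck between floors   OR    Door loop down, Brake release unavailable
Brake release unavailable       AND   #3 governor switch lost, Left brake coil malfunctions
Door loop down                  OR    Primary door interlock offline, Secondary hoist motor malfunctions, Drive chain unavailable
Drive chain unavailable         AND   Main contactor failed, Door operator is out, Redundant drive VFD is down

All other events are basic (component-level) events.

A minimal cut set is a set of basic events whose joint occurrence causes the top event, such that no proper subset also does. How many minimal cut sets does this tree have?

Drive chain unavailable [AND]: one cut set from each child combined → 1 × 1 × 1 = 1 cut set(s).
Door loop down [OR]: union of children's cut sets → 3 cut set(s).
Brake release unavailable [AND]: one cut set from each child combined → 1 × 1 = 1 cut set(s).
Elevator stuck between floors [OR]: union of children's cut sets → 4 cut set(s).
Minimal cut sets: {Primary door interlock offline}; {Secondary hoist motor malfunctions}; {Door operator is out, Main contactor failed, Redundant drive VFD is down}; {#3 governor switch lost, Left brake coil malfunctions}.

4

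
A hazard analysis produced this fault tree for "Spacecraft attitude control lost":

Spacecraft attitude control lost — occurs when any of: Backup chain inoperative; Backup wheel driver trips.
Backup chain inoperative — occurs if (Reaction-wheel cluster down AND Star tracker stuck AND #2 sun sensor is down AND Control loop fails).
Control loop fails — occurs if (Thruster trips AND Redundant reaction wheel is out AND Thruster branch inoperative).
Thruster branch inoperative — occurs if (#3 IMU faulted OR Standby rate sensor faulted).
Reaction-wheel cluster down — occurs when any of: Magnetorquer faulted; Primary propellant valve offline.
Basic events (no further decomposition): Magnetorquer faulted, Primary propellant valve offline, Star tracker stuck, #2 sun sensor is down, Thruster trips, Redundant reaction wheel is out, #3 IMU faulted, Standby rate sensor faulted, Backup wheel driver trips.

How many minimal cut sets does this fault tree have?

5

Reaction-wheel cluster down [OR]: union of children's cut sets → 2 cut set(s).
Thruster branch inoperative [OR]: union of children's cut sets → 2 cut set(s).
Control loop fails [AND]: one cut set from each child combined → 1 × 1 × 2 = 2 cut set(s).
Backup chain inoperative [AND]: one cut set from each child combined → 2 × 1 × 1 × 2 = 4 cut set(s).
Spacecraft attitude control lost [OR]: union of children's cut sets → 5 cut set(s).
Minimal cut sets: {#2 sun sensor is down, #3 IMU faulted, Magnetorquer faulted, Redundant reaction wheel is out, Star tracker stuck, Thruster trips}; {#2 sun sensor is down, Magnetorquer faulted, Redundant reaction wheel is out, Standby rate sensor faulted, Star tracker stuck, Thruster trips}; {#2 sun sensor is down, #3 IMU faulted, Primary propellant valve offline, Redundant reaction wheel is out, Star tracker stuck, Thruster trips}; {#2 sun sensor is down, Primary propellant valve offline, Redundant reaction wheel is out, Standby rate sensor faulted, Star tracker stuck, Thruster trips}; {Backup wheel driver trips}.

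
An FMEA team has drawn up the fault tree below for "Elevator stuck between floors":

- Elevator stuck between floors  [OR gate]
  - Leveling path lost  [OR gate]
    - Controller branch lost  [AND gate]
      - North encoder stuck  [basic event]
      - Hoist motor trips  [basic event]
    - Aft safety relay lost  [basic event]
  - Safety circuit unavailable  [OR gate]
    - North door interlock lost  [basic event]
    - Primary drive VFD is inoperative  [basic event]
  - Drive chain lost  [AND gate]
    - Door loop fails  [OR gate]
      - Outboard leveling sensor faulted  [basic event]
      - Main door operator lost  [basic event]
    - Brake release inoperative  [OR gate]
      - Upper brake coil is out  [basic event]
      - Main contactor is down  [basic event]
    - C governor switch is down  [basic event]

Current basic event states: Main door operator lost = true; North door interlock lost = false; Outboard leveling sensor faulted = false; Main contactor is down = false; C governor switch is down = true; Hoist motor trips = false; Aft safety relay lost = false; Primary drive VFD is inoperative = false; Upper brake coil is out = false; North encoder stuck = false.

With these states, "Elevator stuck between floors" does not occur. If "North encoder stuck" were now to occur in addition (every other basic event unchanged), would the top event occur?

No

Counterfactual: set "North encoder stuck" to occurred.
Controller branch lost [AND]: North encoder stuck=occurs, Hoist motor trips=not → not all inputs occur → does not occur.
Leveling path lost [OR]: Controller branch lost=not, Aft safety relay lost=not → no input occurs → does not occur.
Safety circuit unavailable [OR]: North door interlock lost=not, Primary drive VFD is inoperative=not → no input occurs → does not occur.
Door loop fails [OR]: Outboard leveling sensor faulted=not, Main door operator lost=occurs → at least one input occurs → occurs.
Brake release inoperative [OR]: Upper brake coil is out=not, Main contactor is down=not → no input occurs → does not occur.
Drive chain lost [AND]: Door loop fails=occurs, Brake release inoperative=not, C governor switch is down=occurs → not all inputs occur → does not occur.
Elevator stuck between floors [OR]: Leveling path lost=not, Safety circuit unavailable=not, Drive chain lost=not → no input occurs → does not occur.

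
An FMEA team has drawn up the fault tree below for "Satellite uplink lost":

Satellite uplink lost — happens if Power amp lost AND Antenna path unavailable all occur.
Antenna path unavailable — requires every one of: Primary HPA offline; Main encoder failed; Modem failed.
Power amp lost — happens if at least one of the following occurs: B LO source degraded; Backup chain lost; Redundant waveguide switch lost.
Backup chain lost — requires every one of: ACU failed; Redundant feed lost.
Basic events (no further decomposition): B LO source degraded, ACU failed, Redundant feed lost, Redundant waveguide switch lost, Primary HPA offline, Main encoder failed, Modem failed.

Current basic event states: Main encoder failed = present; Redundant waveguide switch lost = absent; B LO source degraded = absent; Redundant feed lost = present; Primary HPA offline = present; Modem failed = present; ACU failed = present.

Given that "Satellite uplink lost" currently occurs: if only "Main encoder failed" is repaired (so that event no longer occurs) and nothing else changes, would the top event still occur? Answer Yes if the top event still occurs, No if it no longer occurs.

Counterfactual: set "Main encoder failed" to not occurred.
Backup chain lost [AND]: ACU failed=occurs, Redundant feed lost=occurs → all inputs occur → occurs.
Power amp lost [OR]: B LO source degraded=not, Backup chain lost=occurs, Redundant waveguide switch lost=not → at least one input occurs → occurs.
Antenna path unavailable [AND]: Primary HPA offline=occurs, Main encoder failed=not, Modem failed=occurs → not all inputs occur → does not occur.
Satellite uplink lost [AND]: Power amp lost=occurs, Antenna path unavailable=not → not all inputs occur → does not occur.

No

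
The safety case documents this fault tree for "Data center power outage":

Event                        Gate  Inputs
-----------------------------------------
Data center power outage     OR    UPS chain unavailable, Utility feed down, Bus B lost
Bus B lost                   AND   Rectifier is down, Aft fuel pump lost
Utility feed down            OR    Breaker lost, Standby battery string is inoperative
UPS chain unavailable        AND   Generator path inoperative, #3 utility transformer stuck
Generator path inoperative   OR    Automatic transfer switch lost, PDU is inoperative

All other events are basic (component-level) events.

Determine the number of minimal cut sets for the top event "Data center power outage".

5

Generator path inoperative [OR]: union of children's cut sets → 2 cut set(s).
UPS chain unavailable [AND]: one cut set from each child combined → 2 × 1 = 2 cut set(s).
Utility feed down [OR]: union of children's cut sets → 2 cut set(s).
Bus B lost [AND]: one cut set from each child combined → 1 × 1 = 1 cut set(s).
Data center power outage [OR]: union of children's cut sets → 5 cut set(s).
Minimal cut sets: {#3 utility transformer stuck, Automatic transfer switch lost}; {#3 utility transformer stuck, PDU is inoperative}; {Breaker lost}; {Standby battery string is inoperative}; {Aft fuel pump lost, Rectifier is down}.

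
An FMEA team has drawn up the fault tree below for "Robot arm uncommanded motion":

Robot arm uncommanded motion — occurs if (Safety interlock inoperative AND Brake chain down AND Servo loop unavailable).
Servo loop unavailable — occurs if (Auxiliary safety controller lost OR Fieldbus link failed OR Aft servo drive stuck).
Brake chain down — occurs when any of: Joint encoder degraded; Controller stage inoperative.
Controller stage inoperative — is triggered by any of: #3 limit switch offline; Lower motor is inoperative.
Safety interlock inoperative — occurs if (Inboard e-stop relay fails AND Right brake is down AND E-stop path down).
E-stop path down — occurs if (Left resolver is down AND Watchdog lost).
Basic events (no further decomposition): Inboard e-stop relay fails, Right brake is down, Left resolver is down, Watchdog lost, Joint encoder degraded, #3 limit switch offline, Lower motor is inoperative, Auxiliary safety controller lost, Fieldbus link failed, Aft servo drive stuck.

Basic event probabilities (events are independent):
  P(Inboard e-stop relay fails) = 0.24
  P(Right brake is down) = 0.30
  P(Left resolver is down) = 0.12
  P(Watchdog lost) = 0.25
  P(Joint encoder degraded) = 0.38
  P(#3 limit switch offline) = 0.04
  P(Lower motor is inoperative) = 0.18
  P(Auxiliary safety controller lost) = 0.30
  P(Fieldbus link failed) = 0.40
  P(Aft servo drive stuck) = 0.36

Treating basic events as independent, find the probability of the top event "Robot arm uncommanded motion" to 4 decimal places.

0.0008

P(E-stop path down) [AND] = 0.12 × 0.25 = 0.030000
P(Safety interlock inoperative) [AND] = 0.24 × 0.30 × 0.030000 = 0.002160
P(Controller stage inoperative) [OR] = 1 − (1−0.04) × (1−0.18) = 0.212800
P(Brake chain down) [OR] = 1 − (1−0.38) × (1−0.212800) = 0.511936
P(Servo loop unavailable) [OR] = 1 − (1−0.30) × (1−0.40) × (1−0.36) = 0.731200
P(Robot arm uncommanded motion) [AND] = 0.002160 × 0.511936 × 0.731200 = 0.000809
Rounded to 4 decimal places: P(Robot arm uncommanded motion) ≈ 0.0008.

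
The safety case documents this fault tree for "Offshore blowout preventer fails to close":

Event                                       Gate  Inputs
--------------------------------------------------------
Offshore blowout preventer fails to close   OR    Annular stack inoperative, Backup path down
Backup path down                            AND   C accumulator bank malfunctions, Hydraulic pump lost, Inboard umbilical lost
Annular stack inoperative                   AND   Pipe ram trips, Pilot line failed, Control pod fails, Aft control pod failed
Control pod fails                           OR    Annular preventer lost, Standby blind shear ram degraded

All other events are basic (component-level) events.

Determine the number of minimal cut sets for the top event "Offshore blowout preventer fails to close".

3

Control pod fails [OR]: union of children's cut sets → 2 cut set(s).
Annular stack inoperative [AND]: one cut set from each child combined → 1 × 1 × 2 × 1 = 2 cut set(s).
Backup path down [AND]: one cut set from each child combined → 1 × 1 × 1 = 1 cut set(s).
Offshore blowout preventer fails to close [OR]: union of children's cut sets → 3 cut set(s).
Minimal cut sets: {Aft control pod failed, Annular preventer lost, Pilot line failed, Pipe ram trips}; {Aft control pod failed, Pilot line failed, Pipe ram trips, Standby blind shear ram degraded}; {C accumulator bank malfunctions, Hydraulic pump lost, Inboard umbilical lost}.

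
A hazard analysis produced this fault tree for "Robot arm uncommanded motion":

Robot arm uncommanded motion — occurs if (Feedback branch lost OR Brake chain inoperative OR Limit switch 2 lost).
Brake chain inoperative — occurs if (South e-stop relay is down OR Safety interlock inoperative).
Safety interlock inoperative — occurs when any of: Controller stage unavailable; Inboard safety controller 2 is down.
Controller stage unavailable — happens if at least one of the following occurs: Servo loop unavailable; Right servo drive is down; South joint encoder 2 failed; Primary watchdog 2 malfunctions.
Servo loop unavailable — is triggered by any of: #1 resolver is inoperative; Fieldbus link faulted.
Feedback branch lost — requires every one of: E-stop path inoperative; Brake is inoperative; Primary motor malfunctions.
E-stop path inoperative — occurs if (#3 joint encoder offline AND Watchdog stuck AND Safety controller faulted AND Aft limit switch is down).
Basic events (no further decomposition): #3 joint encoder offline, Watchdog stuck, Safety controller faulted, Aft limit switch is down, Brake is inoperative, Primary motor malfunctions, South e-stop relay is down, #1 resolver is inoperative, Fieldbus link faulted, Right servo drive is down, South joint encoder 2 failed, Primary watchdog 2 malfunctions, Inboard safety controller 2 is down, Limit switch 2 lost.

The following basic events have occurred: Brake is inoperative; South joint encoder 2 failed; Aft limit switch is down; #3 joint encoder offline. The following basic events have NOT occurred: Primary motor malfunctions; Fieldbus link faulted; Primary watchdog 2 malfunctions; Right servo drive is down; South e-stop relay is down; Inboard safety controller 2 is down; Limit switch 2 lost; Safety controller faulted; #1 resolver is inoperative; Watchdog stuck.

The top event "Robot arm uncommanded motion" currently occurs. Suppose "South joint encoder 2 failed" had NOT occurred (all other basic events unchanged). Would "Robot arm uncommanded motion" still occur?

Counterfactual: set "South joint encoder 2 failed" to not occurred.
E-stop path inoperative [AND]: #3 joint encoder offline=occurs, Watchdog stuck=not, Safety controller faulted=not, Aft limit switch is down=occurs → not all inputs occur → does not occur.
Feedback branch lost [AND]: E-stop path inoperative=not, Brake is inoperative=occurs, Primary motor malfunctions=not → not all inputs occur → does not occur.
Servo loop unavailable [OR]: #1 resolver is inoperative=not, Fieldbus link faulted=not → no input occurs → does not occur.
Controller stage unavailable [OR]: Servo loop unavailable=not, Right servo drive is down=not, South joint encoder 2 failed=not, Primary watchdog 2 malfunctions=not → no input occurs → does not occur.
Safety interlock inoperative [OR]: Controller stage unavailable=not, Inboard safety controller 2 is down=not → no input occurs → does not occur.
Brake chain inoperative [OR]: South e-stop relay is down=not, Safety interlock inoperative=not → no input occurs → does not occur.
Robot arm uncommanded motion [OR]: Feedback branch lost=not, Brake chain inoperative=not, Limit switch 2 lost=not → no input occurs → does not occur.

No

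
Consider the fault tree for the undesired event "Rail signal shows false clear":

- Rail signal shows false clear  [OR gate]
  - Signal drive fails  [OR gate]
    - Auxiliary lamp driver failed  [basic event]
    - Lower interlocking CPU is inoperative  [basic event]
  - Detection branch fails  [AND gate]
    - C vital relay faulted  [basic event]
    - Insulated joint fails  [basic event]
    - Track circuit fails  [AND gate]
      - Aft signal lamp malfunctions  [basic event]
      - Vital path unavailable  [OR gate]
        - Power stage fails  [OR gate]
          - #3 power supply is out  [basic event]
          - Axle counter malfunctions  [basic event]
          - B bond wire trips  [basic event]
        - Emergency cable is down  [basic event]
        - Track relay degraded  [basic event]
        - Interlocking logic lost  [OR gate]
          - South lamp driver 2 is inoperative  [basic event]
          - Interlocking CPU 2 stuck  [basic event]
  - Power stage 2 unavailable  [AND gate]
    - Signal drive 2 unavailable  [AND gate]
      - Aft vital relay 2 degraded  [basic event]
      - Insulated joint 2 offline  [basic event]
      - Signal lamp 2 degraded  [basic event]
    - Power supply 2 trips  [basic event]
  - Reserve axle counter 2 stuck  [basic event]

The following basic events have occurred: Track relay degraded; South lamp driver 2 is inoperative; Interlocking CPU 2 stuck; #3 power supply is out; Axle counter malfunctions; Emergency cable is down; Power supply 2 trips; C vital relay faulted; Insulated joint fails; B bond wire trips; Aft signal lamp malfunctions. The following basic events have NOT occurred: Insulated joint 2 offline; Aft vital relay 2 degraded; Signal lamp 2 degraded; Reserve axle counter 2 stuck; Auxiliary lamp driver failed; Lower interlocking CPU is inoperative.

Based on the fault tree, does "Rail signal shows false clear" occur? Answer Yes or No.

Yes

Signal drive fails [OR]: Auxiliary lamp driver failed=not, Lower interlocking CPU is inoperative=not → no input occurs → does not occur.
Power stage fails [OR]: #3 power supply is out=occurs, Axle counter malfunctions=occurs, B bond wire trips=occurs → at least one input occurs → occurs.
Interlocking logic lost [OR]: South lamp driver 2 is inoperative=occurs, Interlocking CPU 2 stuck=occurs → at least one input occurs → occurs.
Vital path unavailable [OR]: Power stage fails=occurs, Emergency cable is down=occurs, Track relay degraded=occurs, Interlocking logic lost=occurs → at least one input occurs → occurs.
Track circuit fails [AND]: Aft signal lamp malfunctions=occurs, Vital path unavailable=occurs → all inputs occur → occurs.
Detection branch fails [AND]: C vital relay faulted=occurs, Insulated joint fails=occurs, Track circuit fails=occurs → all inputs occur → occurs.
Signal drive 2 unavailable [AND]: Aft vital relay 2 degraded=not, Insulated joint 2 offline=not, Signal lamp 2 degraded=not → not all inputs occur → does not occur.
Power stage 2 unavailable [AND]: Signal drive 2 unavailable=not, Power supply 2 trips=occurs → not all inputs occur → does not occur.
Rail signal shows false clear [OR]: Signal drive fails=not, Detection branch fails=occurs, Power stage 2 unavailable=not, Reserve axle counter 2 stuck=not → at least one input occurs → occurs.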